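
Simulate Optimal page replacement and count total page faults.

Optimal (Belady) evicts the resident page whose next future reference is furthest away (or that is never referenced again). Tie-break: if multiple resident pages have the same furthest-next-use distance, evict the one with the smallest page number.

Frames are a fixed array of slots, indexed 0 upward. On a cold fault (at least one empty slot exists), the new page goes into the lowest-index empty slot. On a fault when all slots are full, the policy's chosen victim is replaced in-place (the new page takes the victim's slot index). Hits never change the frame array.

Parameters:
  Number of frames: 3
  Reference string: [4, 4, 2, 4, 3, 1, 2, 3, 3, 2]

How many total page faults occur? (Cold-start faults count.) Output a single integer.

Step 0: ref 4 → FAULT, frames=[4,-,-]
Step 1: ref 4 → HIT, frames=[4,-,-]
Step 2: ref 2 → FAULT, frames=[4,2,-]
Step 3: ref 4 → HIT, frames=[4,2,-]
Step 4: ref 3 → FAULT, frames=[4,2,3]
Step 5: ref 1 → FAULT (evict 4), frames=[1,2,3]
Step 6: ref 2 → HIT, frames=[1,2,3]
Step 7: ref 3 → HIT, frames=[1,2,3]
Step 8: ref 3 → HIT, frames=[1,2,3]
Step 9: ref 2 → HIT, frames=[1,2,3]
Total faults: 4

Answer: 4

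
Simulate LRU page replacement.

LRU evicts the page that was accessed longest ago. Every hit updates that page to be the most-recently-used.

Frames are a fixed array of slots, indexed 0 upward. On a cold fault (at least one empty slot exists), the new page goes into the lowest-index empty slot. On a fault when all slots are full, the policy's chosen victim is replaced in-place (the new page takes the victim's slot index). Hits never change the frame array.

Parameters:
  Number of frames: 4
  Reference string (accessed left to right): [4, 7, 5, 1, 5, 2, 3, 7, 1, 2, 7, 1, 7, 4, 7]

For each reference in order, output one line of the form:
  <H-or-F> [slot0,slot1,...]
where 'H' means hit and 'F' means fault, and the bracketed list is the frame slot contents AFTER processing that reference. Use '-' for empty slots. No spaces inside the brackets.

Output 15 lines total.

F [4,-,-,-]
F [4,7,-,-]
F [4,7,5,-]
F [4,7,5,1]
H [4,7,5,1]
F [2,7,5,1]
F [2,3,5,1]
F [2,3,5,7]
F [2,3,1,7]
H [2,3,1,7]
H [2,3,1,7]
H [2,3,1,7]
H [2,3,1,7]
F [2,4,1,7]
H [2,4,1,7]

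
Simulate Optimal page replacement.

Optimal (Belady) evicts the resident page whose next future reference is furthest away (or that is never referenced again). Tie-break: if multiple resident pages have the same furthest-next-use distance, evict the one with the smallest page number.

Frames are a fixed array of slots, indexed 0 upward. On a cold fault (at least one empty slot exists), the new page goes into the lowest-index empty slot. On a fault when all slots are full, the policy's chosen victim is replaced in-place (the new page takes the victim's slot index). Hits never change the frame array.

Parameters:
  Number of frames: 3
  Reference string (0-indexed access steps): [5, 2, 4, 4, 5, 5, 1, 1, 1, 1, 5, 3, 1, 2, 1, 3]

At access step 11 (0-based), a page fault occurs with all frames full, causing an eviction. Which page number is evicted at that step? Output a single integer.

Step 0: ref 5 -> FAULT, frames=[5,-,-]
Step 1: ref 2 -> FAULT, frames=[5,2,-]
Step 2: ref 4 -> FAULT, frames=[5,2,4]
Step 3: ref 4 -> HIT, frames=[5,2,4]
Step 4: ref 5 -> HIT, frames=[5,2,4]
Step 5: ref 5 -> HIT, frames=[5,2,4]
Step 6: ref 1 -> FAULT, evict 4, frames=[5,2,1]
Step 7: ref 1 -> HIT, frames=[5,2,1]
Step 8: ref 1 -> HIT, frames=[5,2,1]
Step 9: ref 1 -> HIT, frames=[5,2,1]
Step 10: ref 5 -> HIT, frames=[5,2,1]
Step 11: ref 3 -> FAULT, evict 5, frames=[3,2,1]
At step 11: evicted page 5

Answer: 5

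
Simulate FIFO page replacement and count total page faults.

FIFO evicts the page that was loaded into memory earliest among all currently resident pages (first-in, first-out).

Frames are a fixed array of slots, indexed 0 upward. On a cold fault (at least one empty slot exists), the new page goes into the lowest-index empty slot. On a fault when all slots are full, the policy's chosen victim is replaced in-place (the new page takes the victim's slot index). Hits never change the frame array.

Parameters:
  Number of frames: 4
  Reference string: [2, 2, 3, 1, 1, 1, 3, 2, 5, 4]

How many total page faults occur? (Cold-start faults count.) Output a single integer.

Answer: 5

Derivation:
Step 0: ref 2 → FAULT, frames=[2,-,-,-]
Step 1: ref 2 → HIT, frames=[2,-,-,-]
Step 2: ref 3 → FAULT, frames=[2,3,-,-]
Step 3: ref 1 → FAULT, frames=[2,3,1,-]
Step 4: ref 1 → HIT, frames=[2,3,1,-]
Step 5: ref 1 → HIT, frames=[2,3,1,-]
Step 6: ref 3 → HIT, frames=[2,3,1,-]
Step 7: ref 2 → HIT, frames=[2,3,1,-]
Step 8: ref 5 → FAULT, frames=[2,3,1,5]
Step 9: ref 4 → FAULT (evict 2), frames=[4,3,1,5]
Total faults: 5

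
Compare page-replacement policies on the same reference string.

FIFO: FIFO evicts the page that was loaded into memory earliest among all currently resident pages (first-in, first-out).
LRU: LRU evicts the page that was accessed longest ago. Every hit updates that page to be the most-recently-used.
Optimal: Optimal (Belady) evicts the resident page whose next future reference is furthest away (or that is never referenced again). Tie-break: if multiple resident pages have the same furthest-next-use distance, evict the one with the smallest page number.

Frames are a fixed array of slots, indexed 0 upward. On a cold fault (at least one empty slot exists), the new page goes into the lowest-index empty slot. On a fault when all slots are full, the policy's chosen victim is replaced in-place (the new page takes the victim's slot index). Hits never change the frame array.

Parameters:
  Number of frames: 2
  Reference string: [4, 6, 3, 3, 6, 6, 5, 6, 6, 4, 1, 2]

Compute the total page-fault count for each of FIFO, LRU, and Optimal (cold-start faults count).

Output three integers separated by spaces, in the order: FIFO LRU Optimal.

--- FIFO ---
  step 0: ref 4 -> FAULT, frames=[4,-] (faults so far: 1)
  step 1: ref 6 -> FAULT, frames=[4,6] (faults so far: 2)
  step 2: ref 3 -> FAULT, evict 4, frames=[3,6] (faults so far: 3)
  step 3: ref 3 -> HIT, frames=[3,6] (faults so far: 3)
  step 4: ref 6 -> HIT, frames=[3,6] (faults so far: 3)
  step 5: ref 6 -> HIT, frames=[3,6] (faults so far: 3)
  step 6: ref 5 -> FAULT, evict 6, frames=[3,5] (faults so far: 4)
  step 7: ref 6 -> FAULT, evict 3, frames=[6,5] (faults so far: 5)
  step 8: ref 6 -> HIT, frames=[6,5] (faults so far: 5)
  step 9: ref 4 -> FAULT, evict 5, frames=[6,4] (faults so far: 6)
  step 10: ref 1 -> FAULT, evict 6, frames=[1,4] (faults so far: 7)
  step 11: ref 2 -> FAULT, evict 4, frames=[1,2] (faults so far: 8)
  FIFO total faults: 8
--- LRU ---
  step 0: ref 4 -> FAULT, frames=[4,-] (faults so far: 1)
  step 1: ref 6 -> FAULT, frames=[4,6] (faults so far: 2)
  step 2: ref 3 -> FAULT, evict 4, frames=[3,6] (faults so far: 3)
  step 3: ref 3 -> HIT, frames=[3,6] (faults so far: 3)
  step 4: ref 6 -> HIT, frames=[3,6] (faults so far: 3)
  step 5: ref 6 -> HIT, frames=[3,6] (faults so far: 3)
  step 6: ref 5 -> FAULT, evict 3, frames=[5,6] (faults so far: 4)
  step 7: ref 6 -> HIT, frames=[5,6] (faults so far: 4)
  step 8: ref 6 -> HIT, frames=[5,6] (faults so far: 4)
  step 9: ref 4 -> FAULT, evict 5, frames=[4,6] (faults so far: 5)
  step 10: ref 1 -> FAULT, evict 6, frames=[4,1] (faults so far: 6)
  step 11: ref 2 -> FAULT, evict 4, frames=[2,1] (faults so far: 7)
  LRU total faults: 7
--- Optimal ---
  step 0: ref 4 -> FAULT, frames=[4,-] (faults so far: 1)
  step 1: ref 6 -> FAULT, frames=[4,6] (faults so far: 2)
  step 2: ref 3 -> FAULT, evict 4, frames=[3,6] (faults so far: 3)
  step 3: ref 3 -> HIT, frames=[3,6] (faults so far: 3)
  step 4: ref 6 -> HIT, frames=[3,6] (faults so far: 3)
  step 5: ref 6 -> HIT, frames=[3,6] (faults so far: 3)
  step 6: ref 5 -> FAULT, evict 3, frames=[5,6] (faults so far: 4)
  step 7: ref 6 -> HIT, frames=[5,6] (faults so far: 4)
  step 8: ref 6 -> HIT, frames=[5,6] (faults so far: 4)
  step 9: ref 4 -> FAULT, evict 5, frames=[4,6] (faults so far: 5)
  step 10: ref 1 -> FAULT, evict 4, frames=[1,6] (faults so far: 6)
  step 11: ref 2 -> FAULT, evict 1, frames=[2,6] (faults so far: 7)
  Optimal total faults: 7

Answer: 8 7 7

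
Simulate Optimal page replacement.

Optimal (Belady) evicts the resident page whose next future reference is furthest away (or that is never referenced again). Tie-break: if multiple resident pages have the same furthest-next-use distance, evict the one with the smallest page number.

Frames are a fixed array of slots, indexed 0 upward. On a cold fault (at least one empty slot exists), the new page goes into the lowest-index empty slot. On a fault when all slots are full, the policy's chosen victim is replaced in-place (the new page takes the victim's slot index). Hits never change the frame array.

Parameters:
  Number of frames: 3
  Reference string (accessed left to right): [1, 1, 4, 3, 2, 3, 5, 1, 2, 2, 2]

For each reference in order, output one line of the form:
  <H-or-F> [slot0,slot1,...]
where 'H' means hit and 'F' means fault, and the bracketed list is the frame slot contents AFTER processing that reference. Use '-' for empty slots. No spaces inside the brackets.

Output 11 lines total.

F [1,-,-]
H [1,-,-]
F [1,4,-]
F [1,4,3]
F [1,2,3]
H [1,2,3]
F [1,2,5]
H [1,2,5]
H [1,2,5]
H [1,2,5]
H [1,2,5]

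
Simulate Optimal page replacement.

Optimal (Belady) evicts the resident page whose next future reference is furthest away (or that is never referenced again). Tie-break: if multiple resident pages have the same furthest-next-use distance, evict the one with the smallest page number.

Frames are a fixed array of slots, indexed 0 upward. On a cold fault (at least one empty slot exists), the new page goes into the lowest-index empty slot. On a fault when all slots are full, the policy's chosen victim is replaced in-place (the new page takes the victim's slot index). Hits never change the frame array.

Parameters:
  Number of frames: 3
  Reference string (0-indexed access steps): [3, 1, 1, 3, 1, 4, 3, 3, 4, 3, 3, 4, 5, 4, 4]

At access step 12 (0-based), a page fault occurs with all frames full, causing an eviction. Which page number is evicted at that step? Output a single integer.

Answer: 1

Derivation:
Step 0: ref 3 -> FAULT, frames=[3,-,-]
Step 1: ref 1 -> FAULT, frames=[3,1,-]
Step 2: ref 1 -> HIT, frames=[3,1,-]
Step 3: ref 3 -> HIT, frames=[3,1,-]
Step 4: ref 1 -> HIT, frames=[3,1,-]
Step 5: ref 4 -> FAULT, frames=[3,1,4]
Step 6: ref 3 -> HIT, frames=[3,1,4]
Step 7: ref 3 -> HIT, frames=[3,1,4]
Step 8: ref 4 -> HIT, frames=[3,1,4]
Step 9: ref 3 -> HIT, frames=[3,1,4]
Step 10: ref 3 -> HIT, frames=[3,1,4]
Step 11: ref 4 -> HIT, frames=[3,1,4]
Step 12: ref 5 -> FAULT, evict 1, frames=[3,5,4]
At step 12: evicted page 1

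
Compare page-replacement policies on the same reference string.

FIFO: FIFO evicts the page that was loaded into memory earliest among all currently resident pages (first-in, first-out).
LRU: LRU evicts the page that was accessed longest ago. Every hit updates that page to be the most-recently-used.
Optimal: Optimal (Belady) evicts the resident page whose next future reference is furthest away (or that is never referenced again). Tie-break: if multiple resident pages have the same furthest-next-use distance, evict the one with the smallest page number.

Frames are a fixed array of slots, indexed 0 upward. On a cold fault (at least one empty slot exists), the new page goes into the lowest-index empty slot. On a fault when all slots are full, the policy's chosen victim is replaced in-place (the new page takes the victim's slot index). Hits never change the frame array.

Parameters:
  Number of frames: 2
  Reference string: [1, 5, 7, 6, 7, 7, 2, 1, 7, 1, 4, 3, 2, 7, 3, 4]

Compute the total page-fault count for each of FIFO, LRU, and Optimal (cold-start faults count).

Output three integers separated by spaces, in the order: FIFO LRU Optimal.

--- FIFO ---
  step 0: ref 1 -> FAULT, frames=[1,-] (faults so far: 1)
  step 1: ref 5 -> FAULT, frames=[1,5] (faults so far: 2)
  step 2: ref 7 -> FAULT, evict 1, frames=[7,5] (faults so far: 3)
  step 3: ref 6 -> FAULT, evict 5, frames=[7,6] (faults so far: 4)
  step 4: ref 7 -> HIT, frames=[7,6] (faults so far: 4)
  step 5: ref 7 -> HIT, frames=[7,6] (faults so far: 4)
  step 6: ref 2 -> FAULT, evict 7, frames=[2,6] (faults so far: 5)
  step 7: ref 1 -> FAULT, evict 6, frames=[2,1] (faults so far: 6)
  step 8: ref 7 -> FAULT, evict 2, frames=[7,1] (faults so far: 7)
  step 9: ref 1 -> HIT, frames=[7,1] (faults so far: 7)
  step 10: ref 4 -> FAULT, evict 1, frames=[7,4] (faults so far: 8)
  step 11: ref 3 -> FAULT, evict 7, frames=[3,4] (faults so far: 9)
  step 12: ref 2 -> FAULT, evict 4, frames=[3,2] (faults so far: 10)
  step 13: ref 7 -> FAULT, evict 3, frames=[7,2] (faults so far: 11)
  step 14: ref 3 -> FAULT, evict 2, frames=[7,3] (faults so far: 12)
  step 15: ref 4 -> FAULT, evict 7, frames=[4,3] (faults so far: 13)
  FIFO total faults: 13
--- LRU ---
  step 0: ref 1 -> FAULT, frames=[1,-] (faults so far: 1)
  step 1: ref 5 -> FAULT, frames=[1,5] (faults so far: 2)
  step 2: ref 7 -> FAULT, evict 1, frames=[7,5] (faults so far: 3)
  step 3: ref 6 -> FAULT, evict 5, frames=[7,6] (faults so far: 4)
  step 4: ref 7 -> HIT, frames=[7,6] (faults so far: 4)
  step 5: ref 7 -> HIT, frames=[7,6] (faults so far: 4)
  step 6: ref 2 -> FAULT, evict 6, frames=[7,2] (faults so far: 5)
  step 7: ref 1 -> FAULT, evict 7, frames=[1,2] (faults so far: 6)
  step 8: ref 7 -> FAULT, evict 2, frames=[1,7] (faults so far: 7)
  step 9: ref 1 -> HIT, frames=[1,7] (faults so far: 7)
  step 10: ref 4 -> FAULT, evict 7, frames=[1,4] (faults so far: 8)
  step 11: ref 3 -> FAULT, evict 1, frames=[3,4] (faults so far: 9)
  step 12: ref 2 -> FAULT, evict 4, frames=[3,2] (faults so far: 10)
  step 13: ref 7 -> FAULT, evict 3, frames=[7,2] (faults so far: 11)
  step 14: ref 3 -> FAULT, evict 2, frames=[7,3] (faults so far: 12)
  step 15: ref 4 -> FAULT, evict 7, frames=[4,3] (faults so far: 13)
  LRU total faults: 13
--- Optimal ---
  step 0: ref 1 -> FAULT, frames=[1,-] (faults so far: 1)
  step 1: ref 5 -> FAULT, frames=[1,5] (faults so far: 2)
  step 2: ref 7 -> FAULT, evict 5, frames=[1,7] (faults so far: 3)
  step 3: ref 6 -> FAULT, evict 1, frames=[6,7] (faults so far: 4)
  step 4: ref 7 -> HIT, frames=[6,7] (faults so far: 4)
  step 5: ref 7 -> HIT, frames=[6,7] (faults so far: 4)
  step 6: ref 2 -> FAULT, evict 6, frames=[2,7] (faults so far: 5)
  step 7: ref 1 -> FAULT, evict 2, frames=[1,7] (faults so far: 6)
  step 8: ref 7 -> HIT, frames=[1,7] (faults so far: 6)
  step 9: ref 1 -> HIT, frames=[1,7] (faults so far: 6)
  step 10: ref 4 -> FAULT, evict 1, frames=[4,7] (faults so far: 7)
  step 11: ref 3 -> FAULT, evict 4, frames=[3,7] (faults so far: 8)
  step 12: ref 2 -> FAULT, evict 3, frames=[2,7] (faults so far: 9)
  step 13: ref 7 -> HIT, frames=[2,7] (faults so far: 9)
  step 14: ref 3 -> FAULT, evict 2, frames=[3,7] (faults so far: 10)
  step 15: ref 4 -> FAULT, evict 3, frames=[4,7] (faults so far: 11)
  Optimal total faults: 11

Answer: 13 13 11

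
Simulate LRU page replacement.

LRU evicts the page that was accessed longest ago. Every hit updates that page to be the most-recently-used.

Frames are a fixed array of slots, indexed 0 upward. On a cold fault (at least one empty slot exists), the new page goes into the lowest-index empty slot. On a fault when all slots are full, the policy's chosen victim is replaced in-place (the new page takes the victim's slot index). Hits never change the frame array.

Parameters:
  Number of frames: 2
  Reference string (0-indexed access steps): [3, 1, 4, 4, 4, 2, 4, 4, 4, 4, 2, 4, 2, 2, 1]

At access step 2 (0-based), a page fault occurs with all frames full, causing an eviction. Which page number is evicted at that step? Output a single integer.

Answer: 3

Derivation:
Step 0: ref 3 -> FAULT, frames=[3,-]
Step 1: ref 1 -> FAULT, frames=[3,1]
Step 2: ref 4 -> FAULT, evict 3, frames=[4,1]
At step 2: evicted page 3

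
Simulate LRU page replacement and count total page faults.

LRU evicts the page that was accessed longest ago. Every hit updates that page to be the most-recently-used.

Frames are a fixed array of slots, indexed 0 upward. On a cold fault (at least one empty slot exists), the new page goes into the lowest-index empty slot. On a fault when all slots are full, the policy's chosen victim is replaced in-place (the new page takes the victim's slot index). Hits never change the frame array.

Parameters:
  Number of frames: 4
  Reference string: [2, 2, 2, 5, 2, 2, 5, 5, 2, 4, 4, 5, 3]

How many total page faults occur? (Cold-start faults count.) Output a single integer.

Answer: 4

Derivation:
Step 0: ref 2 → FAULT, frames=[2,-,-,-]
Step 1: ref 2 → HIT, frames=[2,-,-,-]
Step 2: ref 2 → HIT, frames=[2,-,-,-]
Step 3: ref 5 → FAULT, frames=[2,5,-,-]
Step 4: ref 2 → HIT, frames=[2,5,-,-]
Step 5: ref 2 → HIT, frames=[2,5,-,-]
Step 6: ref 5 → HIT, frames=[2,5,-,-]
Step 7: ref 5 → HIT, frames=[2,5,-,-]
Step 8: ref 2 → HIT, frames=[2,5,-,-]
Step 9: ref 4 → FAULT, frames=[2,5,4,-]
Step 10: ref 4 → HIT, frames=[2,5,4,-]
Step 11: ref 5 → HIT, frames=[2,5,4,-]
Step 12: ref 3 → FAULT, frames=[2,5,4,3]
Total faults: 4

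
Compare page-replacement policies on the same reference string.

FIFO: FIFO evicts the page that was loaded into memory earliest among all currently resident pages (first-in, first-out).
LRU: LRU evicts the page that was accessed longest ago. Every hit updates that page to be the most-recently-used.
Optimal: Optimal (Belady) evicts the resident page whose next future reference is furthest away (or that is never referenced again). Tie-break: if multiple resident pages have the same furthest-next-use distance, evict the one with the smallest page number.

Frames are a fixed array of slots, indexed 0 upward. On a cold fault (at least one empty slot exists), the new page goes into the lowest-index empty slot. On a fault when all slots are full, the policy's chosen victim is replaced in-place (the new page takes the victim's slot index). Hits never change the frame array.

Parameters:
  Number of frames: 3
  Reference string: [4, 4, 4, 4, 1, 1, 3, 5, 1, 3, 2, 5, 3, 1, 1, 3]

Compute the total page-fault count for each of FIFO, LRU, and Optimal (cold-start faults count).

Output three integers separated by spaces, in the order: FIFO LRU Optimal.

Answer: 7 7 6

Derivation:
--- FIFO ---
  step 0: ref 4 -> FAULT, frames=[4,-,-] (faults so far: 1)
  step 1: ref 4 -> HIT, frames=[4,-,-] (faults so far: 1)
  step 2: ref 4 -> HIT, frames=[4,-,-] (faults so far: 1)
  step 3: ref 4 -> HIT, frames=[4,-,-] (faults so far: 1)
  step 4: ref 1 -> FAULT, frames=[4,1,-] (faults so far: 2)
  step 5: ref 1 -> HIT, frames=[4,1,-] (faults so far: 2)
  step 6: ref 3 -> FAULT, frames=[4,1,3] (faults so far: 3)
  step 7: ref 5 -> FAULT, evict 4, frames=[5,1,3] (faults so far: 4)
  step 8: ref 1 -> HIT, frames=[5,1,3] (faults so far: 4)
  step 9: ref 3 -> HIT, frames=[5,1,3] (faults so far: 4)
  step 10: ref 2 -> FAULT, evict 1, frames=[5,2,3] (faults so far: 5)
  step 11: ref 5 -> HIT, frames=[5,2,3] (faults so far: 5)
  step 12: ref 3 -> HIT, frames=[5,2,3] (faults so far: 5)
  step 13: ref 1 -> FAULT, evict 3, frames=[5,2,1] (faults so far: 6)
  step 14: ref 1 -> HIT, frames=[5,2,1] (faults so far: 6)
  step 15: ref 3 -> FAULT, evict 5, frames=[3,2,1] (faults so far: 7)
  FIFO total faults: 7
--- LRU ---
  step 0: ref 4 -> FAULT, frames=[4,-,-] (faults so far: 1)
  step 1: ref 4 -> HIT, frames=[4,-,-] (faults so far: 1)
  step 2: ref 4 -> HIT, frames=[4,-,-] (faults so far: 1)
  step 3: ref 4 -> HIT, frames=[4,-,-] (faults so far: 1)
  step 4: ref 1 -> FAULT, frames=[4,1,-] (faults so far: 2)
  step 5: ref 1 -> HIT, frames=[4,1,-] (faults so far: 2)
  step 6: ref 3 -> FAULT, frames=[4,1,3] (faults so far: 3)
  step 7: ref 5 -> FAULT, evict 4, frames=[5,1,3] (faults so far: 4)
  step 8: ref 1 -> HIT, frames=[5,1,3] (faults so far: 4)
  step 9: ref 3 -> HIT, frames=[5,1,3] (faults so far: 4)
  step 10: ref 2 -> FAULT, evict 5, frames=[2,1,3] (faults so far: 5)
  step 11: ref 5 -> FAULT, evict 1, frames=[2,5,3] (faults so far: 6)
  step 12: ref 3 -> HIT, frames=[2,5,3] (faults so far: 6)
  step 13: ref 1 -> FAULT, evict 2, frames=[1,5,3] (faults so far: 7)
  step 14: ref 1 -> HIT, frames=[1,5,3] (faults so far: 7)
  step 15: ref 3 -> HIT, frames=[1,5,3] (faults so far: 7)
  LRU total faults: 7
--- Optimal ---
  step 0: ref 4 -> FAULT, frames=[4,-,-] (faults so far: 1)
  step 1: ref 4 -> HIT, frames=[4,-,-] (faults so far: 1)
  step 2: ref 4 -> HIT, frames=[4,-,-] (faults so far: 1)
  step 3: ref 4 -> HIT, frames=[4,-,-] (faults so far: 1)
  step 4: ref 1 -> FAULT, frames=[4,1,-] (faults so far: 2)
  step 5: ref 1 -> HIT, frames=[4,1,-] (faults so far: 2)
  step 6: ref 3 -> FAULT, frames=[4,1,3] (faults so far: 3)
  step 7: ref 5 -> FAULT, evict 4, frames=[5,1,3] (faults so far: 4)
  step 8: ref 1 -> HIT, frames=[5,1,3] (faults so far: 4)
  step 9: ref 3 -> HIT, frames=[5,1,3] (faults so far: 4)
  step 10: ref 2 -> FAULT, evict 1, frames=[5,2,3] (faults so far: 5)
  step 11: ref 5 -> HIT, frames=[5,2,3] (faults so far: 5)
  step 12: ref 3 -> HIT, frames=[5,2,3] (faults so far: 5)
  step 13: ref 1 -> FAULT, evict 2, frames=[5,1,3] (faults so far: 6)
  step 14: ref 1 -> HIT, frames=[5,1,3] (faults so far: 6)
  step 15: ref 3 -> HIT, frames=[5,1,3] (faults so far: 6)
  Optimal total faults: 6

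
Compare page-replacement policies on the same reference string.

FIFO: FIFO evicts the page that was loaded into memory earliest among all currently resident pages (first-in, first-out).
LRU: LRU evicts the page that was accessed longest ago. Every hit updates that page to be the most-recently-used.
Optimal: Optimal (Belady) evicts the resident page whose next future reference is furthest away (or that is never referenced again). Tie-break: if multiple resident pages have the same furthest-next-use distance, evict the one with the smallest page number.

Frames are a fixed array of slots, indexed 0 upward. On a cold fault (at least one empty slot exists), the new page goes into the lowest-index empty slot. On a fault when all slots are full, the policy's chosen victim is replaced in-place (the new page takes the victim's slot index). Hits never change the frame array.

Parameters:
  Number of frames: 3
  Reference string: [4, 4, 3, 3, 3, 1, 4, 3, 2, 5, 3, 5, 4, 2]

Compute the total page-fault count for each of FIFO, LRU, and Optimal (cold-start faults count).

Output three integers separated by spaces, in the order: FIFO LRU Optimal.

Answer: 8 7 6

Derivation:
--- FIFO ---
  step 0: ref 4 -> FAULT, frames=[4,-,-] (faults so far: 1)
  step 1: ref 4 -> HIT, frames=[4,-,-] (faults so far: 1)
  step 2: ref 3 -> FAULT, frames=[4,3,-] (faults so far: 2)
  step 3: ref 3 -> HIT, frames=[4,3,-] (faults so far: 2)
  step 4: ref 3 -> HIT, frames=[4,3,-] (faults so far: 2)
  step 5: ref 1 -> FAULT, frames=[4,3,1] (faults so far: 3)
  step 6: ref 4 -> HIT, frames=[4,3,1] (faults so far: 3)
  step 7: ref 3 -> HIT, frames=[4,3,1] (faults so far: 3)
  step 8: ref 2 -> FAULT, evict 4, frames=[2,3,1] (faults so far: 4)
  step 9: ref 5 -> FAULT, evict 3, frames=[2,5,1] (faults so far: 5)
  step 10: ref 3 -> FAULT, evict 1, frames=[2,5,3] (faults so far: 6)
  step 11: ref 5 -> HIT, frames=[2,5,3] (faults so far: 6)
  step 12: ref 4 -> FAULT, evict 2, frames=[4,5,3] (faults so far: 7)
  step 13: ref 2 -> FAULT, evict 5, frames=[4,2,3] (faults so far: 8)
  FIFO total faults: 8
--- LRU ---
  step 0: ref 4 -> FAULT, frames=[4,-,-] (faults so far: 1)
  step 1: ref 4 -> HIT, frames=[4,-,-] (faults so far: 1)
  step 2: ref 3 -> FAULT, frames=[4,3,-] (faults so far: 2)
  step 3: ref 3 -> HIT, frames=[4,3,-] (faults so far: 2)
  step 4: ref 3 -> HIT, frames=[4,3,-] (faults so far: 2)
  step 5: ref 1 -> FAULT, frames=[4,3,1] (faults so far: 3)
  step 6: ref 4 -> HIT, frames=[4,3,1] (faults so far: 3)
  step 7: ref 3 -> HIT, frames=[4,3,1] (faults so far: 3)
  step 8: ref 2 -> FAULT, evict 1, frames=[4,3,2] (faults so far: 4)
  step 9: ref 5 -> FAULT, evict 4, frames=[5,3,2] (faults so far: 5)
  step 10: ref 3 -> HIT, frames=[5,3,2] (faults so far: 5)
  step 11: ref 5 -> HIT, frames=[5,3,2] (faults so far: 5)
  step 12: ref 4 -> FAULT, evict 2, frames=[5,3,4] (faults so far: 6)
  step 13: ref 2 -> FAULT, evict 3, frames=[5,2,4] (faults so far: 7)
  LRU total faults: 7
--- Optimal ---
  step 0: ref 4 -> FAULT, frames=[4,-,-] (faults so far: 1)
  step 1: ref 4 -> HIT, frames=[4,-,-] (faults so far: 1)
  step 2: ref 3 -> FAULT, frames=[4,3,-] (faults so far: 2)
  step 3: ref 3 -> HIT, frames=[4,3,-] (faults so far: 2)
  step 4: ref 3 -> HIT, frames=[4,3,-] (faults so far: 2)
  step 5: ref 1 -> FAULT, frames=[4,3,1] (faults so far: 3)
  step 6: ref 4 -> HIT, frames=[4,3,1] (faults so far: 3)
  step 7: ref 3 -> HIT, frames=[4,3,1] (faults so far: 3)
  step 8: ref 2 -> FAULT, evict 1, frames=[4,3,2] (faults so far: 4)
  step 9: ref 5 -> FAULT, evict 2, frames=[4,3,5] (faults so far: 5)
  step 10: ref 3 -> HIT, frames=[4,3,5] (faults so far: 5)
  step 11: ref 5 -> HIT, frames=[4,3,5] (faults so far: 5)
  step 12: ref 4 -> HIT, frames=[4,3,5] (faults so far: 5)
  step 13: ref 2 -> FAULT, evict 3, frames=[4,2,5] (faults so far: 6)
  Optimal total faults: 6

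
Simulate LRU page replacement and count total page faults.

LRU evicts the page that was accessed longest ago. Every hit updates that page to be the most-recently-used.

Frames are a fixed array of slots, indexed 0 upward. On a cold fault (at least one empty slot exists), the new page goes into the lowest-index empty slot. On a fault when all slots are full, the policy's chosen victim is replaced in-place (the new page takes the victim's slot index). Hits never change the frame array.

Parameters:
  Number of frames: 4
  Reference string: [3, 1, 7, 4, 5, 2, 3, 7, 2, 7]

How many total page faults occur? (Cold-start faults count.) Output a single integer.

Step 0: ref 3 → FAULT, frames=[3,-,-,-]
Step 1: ref 1 → FAULT, frames=[3,1,-,-]
Step 2: ref 7 → FAULT, frames=[3,1,7,-]
Step 3: ref 4 → FAULT, frames=[3,1,7,4]
Step 4: ref 5 → FAULT (evict 3), frames=[5,1,7,4]
Step 5: ref 2 → FAULT (evict 1), frames=[5,2,7,4]
Step 6: ref 3 → FAULT (evict 7), frames=[5,2,3,4]
Step 7: ref 7 → FAULT (evict 4), frames=[5,2,3,7]
Step 8: ref 2 → HIT, frames=[5,2,3,7]
Step 9: ref 7 → HIT, frames=[5,2,3,7]
Total faults: 8

Answer: 8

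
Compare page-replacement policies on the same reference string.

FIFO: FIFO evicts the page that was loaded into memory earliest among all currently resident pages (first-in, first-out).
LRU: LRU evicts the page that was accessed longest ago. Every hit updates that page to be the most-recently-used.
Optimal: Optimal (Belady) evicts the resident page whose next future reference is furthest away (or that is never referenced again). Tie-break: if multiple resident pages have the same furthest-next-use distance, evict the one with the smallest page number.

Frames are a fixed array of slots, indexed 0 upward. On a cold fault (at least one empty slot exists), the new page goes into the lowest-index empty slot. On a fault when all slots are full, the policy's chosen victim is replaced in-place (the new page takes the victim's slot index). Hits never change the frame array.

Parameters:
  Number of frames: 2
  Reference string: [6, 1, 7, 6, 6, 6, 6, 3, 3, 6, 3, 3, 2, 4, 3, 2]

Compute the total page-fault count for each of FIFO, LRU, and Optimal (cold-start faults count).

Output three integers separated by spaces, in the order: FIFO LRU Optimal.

Answer: 9 9 7

Derivation:
--- FIFO ---
  step 0: ref 6 -> FAULT, frames=[6,-] (faults so far: 1)
  step 1: ref 1 -> FAULT, frames=[6,1] (faults so far: 2)
  step 2: ref 7 -> FAULT, evict 6, frames=[7,1] (faults so far: 3)
  step 3: ref 6 -> FAULT, evict 1, frames=[7,6] (faults so far: 4)
  step 4: ref 6 -> HIT, frames=[7,6] (faults so far: 4)
  step 5: ref 6 -> HIT, frames=[7,6] (faults so far: 4)
  step 6: ref 6 -> HIT, frames=[7,6] (faults so far: 4)
  step 7: ref 3 -> FAULT, evict 7, frames=[3,6] (faults so far: 5)
  step 8: ref 3 -> HIT, frames=[3,6] (faults so far: 5)
  step 9: ref 6 -> HIT, frames=[3,6] (faults so far: 5)
  step 10: ref 3 -> HIT, frames=[3,6] (faults so far: 5)
  step 11: ref 3 -> HIT, frames=[3,6] (faults so far: 5)
  step 12: ref 2 -> FAULT, evict 6, frames=[3,2] (faults so far: 6)
  step 13: ref 4 -> FAULT, evict 3, frames=[4,2] (faults so far: 7)
  step 14: ref 3 -> FAULT, evict 2, frames=[4,3] (faults so far: 8)
  step 15: ref 2 -> FAULT, evict 4, frames=[2,3] (faults so far: 9)
  FIFO total faults: 9
--- LRU ---
  step 0: ref 6 -> FAULT, frames=[6,-] (faults so far: 1)
  step 1: ref 1 -> FAULT, frames=[6,1] (faults so far: 2)
  step 2: ref 7 -> FAULT, evict 6, frames=[7,1] (faults so far: 3)
  step 3: ref 6 -> FAULT, evict 1, frames=[7,6] (faults so far: 4)
  step 4: ref 6 -> HIT, frames=[7,6] (faults so far: 4)
  step 5: ref 6 -> HIT, frames=[7,6] (faults so far: 4)
  step 6: ref 6 -> HIT, frames=[7,6] (faults so far: 4)
  step 7: ref 3 -> FAULT, evict 7, frames=[3,6] (faults so far: 5)
  step 8: ref 3 -> HIT, frames=[3,6] (faults so far: 5)
  step 9: ref 6 -> HIT, frames=[3,6] (faults so far: 5)
  step 10: ref 3 -> HIT, frames=[3,6] (faults so far: 5)
  step 11: ref 3 -> HIT, frames=[3,6] (faults so far: 5)
  step 12: ref 2 -> FAULT, evict 6, frames=[3,2] (faults so far: 6)
  step 13: ref 4 -> FAULT, evict 3, frames=[4,2] (faults so far: 7)
  step 14: ref 3 -> FAULT, evict 2, frames=[4,3] (faults so far: 8)
  step 15: ref 2 -> FAULT, evict 4, frames=[2,3] (faults so far: 9)
  LRU total faults: 9
--- Optimal ---
  step 0: ref 6 -> FAULT, frames=[6,-] (faults so far: 1)
  step 1: ref 1 -> FAULT, frames=[6,1] (faults so far: 2)
  step 2: ref 7 -> FAULT, evict 1, frames=[6,7] (faults so far: 3)
  step 3: ref 6 -> HIT, frames=[6,7] (faults so far: 3)
  step 4: ref 6 -> HIT, frames=[6,7] (faults so far: 3)
  step 5: ref 6 -> HIT, frames=[6,7] (faults so far: 3)
  step 6: ref 6 -> HIT, frames=[6,7] (faults so far: 3)
  step 7: ref 3 -> FAULT, evict 7, frames=[6,3] (faults so far: 4)
  step 8: ref 3 -> HIT, frames=[6,3] (faults so far: 4)
  step 9: ref 6 -> HIT, frames=[6,3] (faults so far: 4)
  step 10: ref 3 -> HIT, frames=[6,3] (faults so far: 4)
  step 11: ref 3 -> HIT, frames=[6,3] (faults so far: 4)
  step 12: ref 2 -> FAULT, evict 6, frames=[2,3] (faults so far: 5)
  step 13: ref 4 -> FAULT, evict 2, frames=[4,3] (faults so far: 6)
  step 14: ref 3 -> HIT, frames=[4,3] (faults so far: 6)
  step 15: ref 2 -> FAULT, evict 3, frames=[4,2] (faults so far: 7)
  Optimal total faults: 7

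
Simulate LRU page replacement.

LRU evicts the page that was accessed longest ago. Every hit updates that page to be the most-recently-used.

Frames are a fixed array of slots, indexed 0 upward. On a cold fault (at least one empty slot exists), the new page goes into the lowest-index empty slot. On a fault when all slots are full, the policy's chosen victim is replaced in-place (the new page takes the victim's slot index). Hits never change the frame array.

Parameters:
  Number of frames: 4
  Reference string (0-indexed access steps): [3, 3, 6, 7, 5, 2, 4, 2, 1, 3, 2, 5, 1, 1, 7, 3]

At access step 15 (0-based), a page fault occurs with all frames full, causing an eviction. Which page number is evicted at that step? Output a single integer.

Step 0: ref 3 -> FAULT, frames=[3,-,-,-]
Step 1: ref 3 -> HIT, frames=[3,-,-,-]
Step 2: ref 6 -> FAULT, frames=[3,6,-,-]
Step 3: ref 7 -> FAULT, frames=[3,6,7,-]
Step 4: ref 5 -> FAULT, frames=[3,6,7,5]
Step 5: ref 2 -> FAULT, evict 3, frames=[2,6,7,5]
Step 6: ref 4 -> FAULT, evict 6, frames=[2,4,7,5]
Step 7: ref 2 -> HIT, frames=[2,4,7,5]
Step 8: ref 1 -> FAULT, evict 7, frames=[2,4,1,5]
Step 9: ref 3 -> FAULT, evict 5, frames=[2,4,1,3]
Step 10: ref 2 -> HIT, frames=[2,4,1,3]
Step 11: ref 5 -> FAULT, evict 4, frames=[2,5,1,3]
Step 12: ref 1 -> HIT, frames=[2,5,1,3]
Step 13: ref 1 -> HIT, frames=[2,5,1,3]
Step 14: ref 7 -> FAULT, evict 3, frames=[2,5,1,7]
Step 15: ref 3 -> FAULT, evict 2, frames=[3,5,1,7]
At step 15: evicted page 2

Answer: 2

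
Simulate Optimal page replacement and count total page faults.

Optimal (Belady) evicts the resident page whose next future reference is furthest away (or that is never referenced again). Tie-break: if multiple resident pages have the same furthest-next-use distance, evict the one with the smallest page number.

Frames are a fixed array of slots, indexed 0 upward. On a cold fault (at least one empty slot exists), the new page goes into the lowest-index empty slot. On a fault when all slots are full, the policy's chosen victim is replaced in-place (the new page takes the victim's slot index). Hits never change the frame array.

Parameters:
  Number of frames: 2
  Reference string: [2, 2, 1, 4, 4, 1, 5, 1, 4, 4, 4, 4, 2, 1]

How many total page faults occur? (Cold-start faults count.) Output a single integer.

Step 0: ref 2 → FAULT, frames=[2,-]
Step 1: ref 2 → HIT, frames=[2,-]
Step 2: ref 1 → FAULT, frames=[2,1]
Step 3: ref 4 → FAULT (evict 2), frames=[4,1]
Step 4: ref 4 → HIT, frames=[4,1]
Step 5: ref 1 → HIT, frames=[4,1]
Step 6: ref 5 → FAULT (evict 4), frames=[5,1]
Step 7: ref 1 → HIT, frames=[5,1]
Step 8: ref 4 → FAULT (evict 5), frames=[4,1]
Step 9: ref 4 → HIT, frames=[4,1]
Step 10: ref 4 → HIT, frames=[4,1]
Step 11: ref 4 → HIT, frames=[4,1]
Step 12: ref 2 → FAULT (evict 4), frames=[2,1]
Step 13: ref 1 → HIT, frames=[2,1]
Total faults: 6

Answer: 6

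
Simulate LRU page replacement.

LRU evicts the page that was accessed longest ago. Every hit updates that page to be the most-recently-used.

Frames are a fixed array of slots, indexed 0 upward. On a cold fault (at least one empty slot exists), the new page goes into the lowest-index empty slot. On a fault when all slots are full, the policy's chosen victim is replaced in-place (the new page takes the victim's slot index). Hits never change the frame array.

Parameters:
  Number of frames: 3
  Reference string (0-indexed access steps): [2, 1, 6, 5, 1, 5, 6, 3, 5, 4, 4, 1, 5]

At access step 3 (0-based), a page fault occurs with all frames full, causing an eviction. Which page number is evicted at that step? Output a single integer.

Step 0: ref 2 -> FAULT, frames=[2,-,-]
Step 1: ref 1 -> FAULT, frames=[2,1,-]
Step 2: ref 6 -> FAULT, frames=[2,1,6]
Step 3: ref 5 -> FAULT, evict 2, frames=[5,1,6]
At step 3: evicted page 2

Answer: 2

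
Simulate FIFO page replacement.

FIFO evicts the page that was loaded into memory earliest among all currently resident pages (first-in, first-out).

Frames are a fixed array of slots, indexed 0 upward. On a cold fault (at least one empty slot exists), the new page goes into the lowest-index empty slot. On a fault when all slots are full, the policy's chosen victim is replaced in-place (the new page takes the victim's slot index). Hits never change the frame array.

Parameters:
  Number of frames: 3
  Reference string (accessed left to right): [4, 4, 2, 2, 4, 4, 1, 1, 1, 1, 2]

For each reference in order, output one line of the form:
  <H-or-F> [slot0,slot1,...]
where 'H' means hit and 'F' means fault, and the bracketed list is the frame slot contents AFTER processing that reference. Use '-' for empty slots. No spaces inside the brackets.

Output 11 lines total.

F [4,-,-]
H [4,-,-]
F [4,2,-]
H [4,2,-]
H [4,2,-]
H [4,2,-]
F [4,2,1]
H [4,2,1]
H [4,2,1]
H [4,2,1]
H [4,2,1]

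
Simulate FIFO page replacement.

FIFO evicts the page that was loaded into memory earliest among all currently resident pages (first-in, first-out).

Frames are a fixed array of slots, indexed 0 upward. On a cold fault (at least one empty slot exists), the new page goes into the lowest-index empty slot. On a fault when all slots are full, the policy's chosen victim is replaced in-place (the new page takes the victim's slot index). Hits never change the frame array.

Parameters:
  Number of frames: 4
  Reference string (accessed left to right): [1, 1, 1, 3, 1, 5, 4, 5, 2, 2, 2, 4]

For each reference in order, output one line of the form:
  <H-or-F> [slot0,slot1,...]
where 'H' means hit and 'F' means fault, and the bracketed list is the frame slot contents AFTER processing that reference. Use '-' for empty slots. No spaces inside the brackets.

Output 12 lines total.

F [1,-,-,-]
H [1,-,-,-]
H [1,-,-,-]
F [1,3,-,-]
H [1,3,-,-]
F [1,3,5,-]
F [1,3,5,4]
H [1,3,5,4]
F [2,3,5,4]
H [2,3,5,4]
H [2,3,5,4]
H [2,3,5,4]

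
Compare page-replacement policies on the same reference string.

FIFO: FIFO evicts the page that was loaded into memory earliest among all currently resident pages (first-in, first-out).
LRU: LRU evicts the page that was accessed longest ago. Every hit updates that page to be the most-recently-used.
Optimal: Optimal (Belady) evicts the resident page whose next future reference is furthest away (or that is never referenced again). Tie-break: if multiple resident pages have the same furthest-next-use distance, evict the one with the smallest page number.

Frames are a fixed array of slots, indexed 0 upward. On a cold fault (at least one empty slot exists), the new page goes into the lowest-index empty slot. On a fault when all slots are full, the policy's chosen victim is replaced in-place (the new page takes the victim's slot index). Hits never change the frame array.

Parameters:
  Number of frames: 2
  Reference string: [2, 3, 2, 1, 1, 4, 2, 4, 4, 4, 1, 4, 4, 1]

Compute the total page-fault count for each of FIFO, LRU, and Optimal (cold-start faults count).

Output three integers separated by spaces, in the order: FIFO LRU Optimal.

--- FIFO ---
  step 0: ref 2 -> FAULT, frames=[2,-] (faults so far: 1)
  step 1: ref 3 -> FAULT, frames=[2,3] (faults so far: 2)
  step 2: ref 2 -> HIT, frames=[2,3] (faults so far: 2)
  step 3: ref 1 -> FAULT, evict 2, frames=[1,3] (faults so far: 3)
  step 4: ref 1 -> HIT, frames=[1,3] (faults so far: 3)
  step 5: ref 4 -> FAULT, evict 3, frames=[1,4] (faults so far: 4)
  step 6: ref 2 -> FAULT, evict 1, frames=[2,4] (faults so far: 5)
  step 7: ref 4 -> HIT, frames=[2,4] (faults so far: 5)
  step 8: ref 4 -> HIT, frames=[2,4] (faults so far: 5)
  step 9: ref 4 -> HIT, frames=[2,4] (faults so far: 5)
  step 10: ref 1 -> FAULT, evict 4, frames=[2,1] (faults so far: 6)
  step 11: ref 4 -> FAULT, evict 2, frames=[4,1] (faults so far: 7)
  step 12: ref 4 -> HIT, frames=[4,1] (faults so far: 7)
  step 13: ref 1 -> HIT, frames=[4,1] (faults so far: 7)
  FIFO total faults: 7
--- LRU ---
  step 0: ref 2 -> FAULT, frames=[2,-] (faults so far: 1)
  step 1: ref 3 -> FAULT, frames=[2,3] (faults so far: 2)
  step 2: ref 2 -> HIT, frames=[2,3] (faults so far: 2)
  step 3: ref 1 -> FAULT, evict 3, frames=[2,1] (faults so far: 3)
  step 4: ref 1 -> HIT, frames=[2,1] (faults so far: 3)
  step 5: ref 4 -> FAULT, evict 2, frames=[4,1] (faults so far: 4)
  step 6: ref 2 -> FAULT, evict 1, frames=[4,2] (faults so far: 5)
  step 7: ref 4 -> HIT, frames=[4,2] (faults so far: 5)
  step 8: ref 4 -> HIT, frames=[4,2] (faults so far: 5)
  step 9: ref 4 -> HIT, frames=[4,2] (faults so far: 5)
  step 10: ref 1 -> FAULT, evict 2, frames=[4,1] (faults so far: 6)
  step 11: ref 4 -> HIT, frames=[4,1] (faults so far: 6)
  step 12: ref 4 -> HIT, frames=[4,1] (faults so far: 6)
  step 13: ref 1 -> HIT, frames=[4,1] (faults so far: 6)
  LRU total faults: 6
--- Optimal ---
  step 0: ref 2 -> FAULT, frames=[2,-] (faults so far: 1)
  step 1: ref 3 -> FAULT, frames=[2,3] (faults so far: 2)
  step 2: ref 2 -> HIT, frames=[2,3] (faults so far: 2)
  step 3: ref 1 -> FAULT, evict 3, frames=[2,1] (faults so far: 3)
  step 4: ref 1 -> HIT, frames=[2,1] (faults so far: 3)
  step 5: ref 4 -> FAULT, evict 1, frames=[2,4] (faults so far: 4)
  step 6: ref 2 -> HIT, frames=[2,4] (faults so far: 4)
  step 7: ref 4 -> HIT, frames=[2,4] (faults so far: 4)
  step 8: ref 4 -> HIT, frames=[2,4] (faults so far: 4)
  step 9: ref 4 -> HIT, frames=[2,4] (faults so far: 4)
  step 10: ref 1 -> FAULT, evict 2, frames=[1,4] (faults so far: 5)
  step 11: ref 4 -> HIT, frames=[1,4] (faults so far: 5)
  step 12: ref 4 -> HIT, frames=[1,4] (faults so far: 5)
  step 13: ref 1 -> HIT, frames=[1,4] (faults so far: 5)
  Optimal total faults: 5

Answer: 7 6 5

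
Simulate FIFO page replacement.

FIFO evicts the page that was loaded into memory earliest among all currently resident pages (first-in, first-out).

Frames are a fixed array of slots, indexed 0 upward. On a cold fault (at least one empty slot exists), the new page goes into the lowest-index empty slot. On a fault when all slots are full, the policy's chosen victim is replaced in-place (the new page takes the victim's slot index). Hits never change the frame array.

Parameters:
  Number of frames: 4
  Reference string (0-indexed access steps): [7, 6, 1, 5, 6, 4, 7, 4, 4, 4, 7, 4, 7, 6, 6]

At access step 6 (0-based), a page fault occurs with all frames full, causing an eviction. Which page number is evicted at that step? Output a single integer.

Step 0: ref 7 -> FAULT, frames=[7,-,-,-]
Step 1: ref 6 -> FAULT, frames=[7,6,-,-]
Step 2: ref 1 -> FAULT, frames=[7,6,1,-]
Step 3: ref 5 -> FAULT, frames=[7,6,1,5]
Step 4: ref 6 -> HIT, frames=[7,6,1,5]
Step 5: ref 4 -> FAULT, evict 7, frames=[4,6,1,5]
Step 6: ref 7 -> FAULT, evict 6, frames=[4,7,1,5]
At step 6: evicted page 6

Answer: 6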